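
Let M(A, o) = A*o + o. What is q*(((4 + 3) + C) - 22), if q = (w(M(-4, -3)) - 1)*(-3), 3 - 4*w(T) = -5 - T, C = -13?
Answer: 273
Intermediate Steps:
M(A, o) = o + A*o
w(T) = 2 + T/4 (w(T) = ¾ - (-5 - T)/4 = ¾ + (5/4 + T/4) = 2 + T/4)
q = -39/4 (q = ((2 + (-3*(1 - 4))/4) - 1)*(-3) = ((2 + (-3*(-3))/4) - 1)*(-3) = ((2 + (¼)*9) - 1)*(-3) = ((2 + 9/4) - 1)*(-3) = (17/4 - 1)*(-3) = (13/4)*(-3) = -39/4 ≈ -9.7500)
q*(((4 + 3) + C) - 22) = -39*(((4 + 3) - 13) - 22)/4 = -39*((7 - 13) - 22)/4 = -39*(-6 - 22)/4 = -39/4*(-28) = 273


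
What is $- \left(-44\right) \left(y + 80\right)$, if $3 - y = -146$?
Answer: $10076$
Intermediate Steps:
$y = 149$ ($y = 3 - -146 = 3 + 146 = 149$)
$- \left(-44\right) \left(y + 80\right) = - \left(-44\right) \left(149 + 80\right) = - \left(-44\right) 229 = \left(-1\right) \left(-10076\right) = 10076$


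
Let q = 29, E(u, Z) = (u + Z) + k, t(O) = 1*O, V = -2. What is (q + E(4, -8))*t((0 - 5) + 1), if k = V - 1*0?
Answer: -92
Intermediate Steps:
k = -2 (k = -2 - 1*0 = -2 + 0 = -2)
t(O) = O
E(u, Z) = -2 + Z + u (E(u, Z) = (u + Z) - 2 = (Z + u) - 2 = -2 + Z + u)
(q + E(4, -8))*t((0 - 5) + 1) = (29 + (-2 - 8 + 4))*((0 - 5) + 1) = (29 - 6)*(-5 + 1) = 23*(-4) = -92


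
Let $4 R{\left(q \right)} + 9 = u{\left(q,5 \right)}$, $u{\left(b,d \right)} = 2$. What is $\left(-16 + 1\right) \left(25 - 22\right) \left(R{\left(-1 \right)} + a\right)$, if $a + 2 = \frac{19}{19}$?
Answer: $\frac{495}{4} \approx 123.75$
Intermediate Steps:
$R{\left(q \right)} = - \frac{7}{4}$ ($R{\left(q \right)} = - \frac{9}{4} + \frac{1}{4} \cdot 2 = - \frac{9}{4} + \frac{1}{2} = - \frac{7}{4}$)
$a = -1$ ($a = -2 + \frac{19}{19} = -2 + 19 \cdot \frac{1}{19} = -2 + 1 = -1$)
$\left(-16 + 1\right) \left(25 - 22\right) \left(R{\left(-1 \right)} + a\right) = \left(-16 + 1\right) \left(25 - 22\right) \left(- \frac{7}{4} - 1\right) = \left(-15\right) 3 \left(- \frac{11}{4}\right) = \left(-45\right) \left(- \frac{11}{4}\right) = \frac{495}{4}$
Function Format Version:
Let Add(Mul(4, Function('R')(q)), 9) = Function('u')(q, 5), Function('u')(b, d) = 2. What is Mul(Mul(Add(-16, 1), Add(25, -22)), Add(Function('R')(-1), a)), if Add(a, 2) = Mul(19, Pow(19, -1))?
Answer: Rational(495, 4) ≈ 123.75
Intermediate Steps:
Function('R')(q) = Rational(-7, 4) (Function('R')(q) = Add(Rational(-9, 4), Mul(Rational(1, 4), 2)) = Add(Rational(-9, 4), Rational(1, 2)) = Rational(-7, 4))
a = -1 (a = Add(-2, Mul(19, Pow(19, -1))) = Add(-2, Mul(19, Rational(1, 19))) = Add(-2, 1) = -1)
Mul(Mul(Add(-16, 1), Add(25, -22)), Add(Function('R')(-1), a)) = Mul(Mul(Add(-16, 1), Add(25, -22)), Add(Rational(-7, 4), -1)) = Mul(Mul(-15, 3), Rational(-11, 4)) = Mul(-45, Rational(-11, 4)) = Rational(495, 4)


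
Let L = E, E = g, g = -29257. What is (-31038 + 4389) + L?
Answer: -55906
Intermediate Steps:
E = -29257
L = -29257
(-31038 + 4389) + L = (-31038 + 4389) - 29257 = -26649 - 29257 = -55906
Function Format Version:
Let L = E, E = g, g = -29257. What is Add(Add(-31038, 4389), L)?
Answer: -55906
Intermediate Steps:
E = -29257
L = -29257
Add(Add(-31038, 4389), L) = Add(Add(-31038, 4389), -29257) = Add(-26649, -29257) = -55906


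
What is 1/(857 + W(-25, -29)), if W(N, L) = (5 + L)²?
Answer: 1/1433 ≈ 0.00069784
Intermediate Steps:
1/(857 + W(-25, -29)) = 1/(857 + (5 - 29)²) = 1/(857 + (-24)²) = 1/(857 + 576) = 1/1433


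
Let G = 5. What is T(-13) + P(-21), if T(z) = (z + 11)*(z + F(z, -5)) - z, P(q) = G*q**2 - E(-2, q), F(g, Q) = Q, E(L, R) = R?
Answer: 2275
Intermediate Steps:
P(q) = -q + 5*q**2 (P(q) = 5*q**2 - q = -q + 5*q**2)
T(z) = -z + (-5 + z)*(11 + z) (T(z) = (z + 11)*(z - 5) - z = (11 + z)*(-5 + z) - z = (-5 + z)*(11 + z) - z = -z + (-5 + z)*(11 + z))
T(-13) + P(-21) = (-55 + (-13)**2 + 5*(-13)) - 21*(-1 + 5*(-21)) = (-55 + 169 - 65) - 21*(-1 - 105) = 49 - 21*(-106) = 49 + 2226 = 2275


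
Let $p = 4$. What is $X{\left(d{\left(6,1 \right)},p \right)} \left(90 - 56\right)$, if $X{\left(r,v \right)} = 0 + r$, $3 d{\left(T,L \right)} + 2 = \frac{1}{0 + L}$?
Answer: $- \frac{34}{3} \approx -11.333$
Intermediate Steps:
$d{\left(T,L \right)} = - \frac{2}{3} + \frac{1}{3 L}$ ($d{\left(T,L \right)} = - \frac{2}{3} + \frac{1}{3 \left(0 + L\right)} = - \frac{2}{3} + \frac{1}{3 L}$)
$X{\left(r,v \right)} = r$
$X{\left(d{\left(6,1 \right)},p \right)} \left(90 - 56\right) = \frac{1 - 2}{3 \cdot 1} \left(90 - 56\right) = \frac{1}{3} \cdot 1 \left(1 - 2\right) 34 = \frac{1}{3} \cdot 1 \left(-1\right) 34 = \left(- \frac{1}{3}\right) 34 = - \frac{34}{3}$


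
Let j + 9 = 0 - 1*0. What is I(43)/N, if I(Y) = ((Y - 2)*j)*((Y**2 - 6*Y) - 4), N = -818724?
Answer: 195201/272908 ≈ 0.71526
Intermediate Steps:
j = -9 (j = -9 + (0 - 1*0) = -9 + (0 + 0) = -9 + 0 = -9)
I(Y) = (18 - 9*Y)*(-4 + Y**2 - 6*Y) (I(Y) = ((Y - 2)*(-9))*((Y**2 - 6*Y) - 4) = ((-2 + Y)*(-9))*(-4 + Y**2 - 6*Y) = (18 - 9*Y)*(-4 + Y**2 - 6*Y))
I(43)/N = (-72 - 72*43 - 9*43**3 + 72*43**2)/(-818724) = (-72 - 3096 - 9*79507 + 72*1849)*(-1/818724) = (-72 - 3096 - 715563 + 133128)*(-1/818724) = -585603*(-1/818724) = 195201/272908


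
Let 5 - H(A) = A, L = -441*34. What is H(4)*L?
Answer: -14994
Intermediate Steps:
L = -14994
H(A) = 5 - A
H(4)*L = (5 - 1*4)*(-14994) = (5 - 4)*(-14994) = 1*(-14994) = -14994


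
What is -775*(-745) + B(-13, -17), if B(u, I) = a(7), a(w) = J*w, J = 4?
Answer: 577403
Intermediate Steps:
a(w) = 4*w
B(u, I) = 28 (B(u, I) = 4*7 = 28)
-775*(-745) + B(-13, -17) = -775*(-745) + 28 = 577375 + 28 = 577403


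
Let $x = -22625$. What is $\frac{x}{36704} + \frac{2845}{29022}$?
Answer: $- \frac{276099935}{532611744} \approx -0.51839$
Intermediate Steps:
$\frac{x}{36704} + \frac{2845}{29022} = - \frac{22625}{36704} + \frac{2845}{29022} = - \frac{276099935}{532611744}$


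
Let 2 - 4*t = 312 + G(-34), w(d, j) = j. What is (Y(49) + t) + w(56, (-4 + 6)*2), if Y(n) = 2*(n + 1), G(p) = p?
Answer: 35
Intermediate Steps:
Y(n) = 2 + 2*n (Y(n) = 2*(1 + n) = 2 + 2*n)
t = -69 (t = 1/2 - (312 - 34)/4 = 1/2 - 1/4*278 = 1/2 - 139/2 = -69)
(Y(49) + t) + w(56, (-4 + 6)*2) = ((2 + 2*49) - 69) + (-4 + 6)*2 = ((2 + 98) - 69) + 2*2 = (100 - 69) + 4 = 31 + 4 = 35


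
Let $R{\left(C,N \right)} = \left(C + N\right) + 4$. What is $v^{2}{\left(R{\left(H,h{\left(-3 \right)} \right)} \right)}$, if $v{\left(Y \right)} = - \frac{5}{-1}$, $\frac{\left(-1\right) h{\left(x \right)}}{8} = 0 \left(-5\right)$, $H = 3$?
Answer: $25$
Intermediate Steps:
$h{\left(x \right)} = 0$ ($h{\left(x \right)} = - 8 \cdot 0 \left(-5\right) = \left(-8\right) 0 = 0$)
$R{\left(C,N \right)} = 4 + C + N$
$v{\left(Y \right)} = 5$ ($v{\left(Y \right)} = \left(-5\right) \left(-1\right) = 5$)
$v^{2}{\left(R{\left(H,h{\left(-3 \right)} \right)} \right)} = 5^{2} = 25$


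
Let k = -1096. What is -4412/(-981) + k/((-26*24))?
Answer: 159511/25506 ≈ 6.2539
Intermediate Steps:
-4412/(-981) + k/((-26*24)) = -4412/(-981) - 1096/((-26*24)) = -4412*(-1/981) - 1096/(-624) = 4412/981 - 1096*(-1/624) = 4412/981 + 137/78 = 159511/25506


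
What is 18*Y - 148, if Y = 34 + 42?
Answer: 1220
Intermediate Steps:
Y = 76
18*Y - 148 = 18*76 - 148 = 1368 - 148 = 1220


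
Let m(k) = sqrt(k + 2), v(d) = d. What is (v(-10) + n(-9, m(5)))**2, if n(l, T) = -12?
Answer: 484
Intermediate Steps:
m(k) = sqrt(2 + k)
(v(-10) + n(-9, m(5)))**2 = (-10 - 12)**2 = (-22)**2 = 484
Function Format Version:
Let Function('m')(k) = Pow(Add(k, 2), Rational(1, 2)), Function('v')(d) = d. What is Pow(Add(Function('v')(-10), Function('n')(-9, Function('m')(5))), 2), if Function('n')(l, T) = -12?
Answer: 484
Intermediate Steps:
Function('m')(k) = Pow(Add(2, k), Rational(1, 2))
Pow(Add(Function('v')(-10), Function('n')(-9, Function('m')(5))), 2) = Pow(Add(-10, -12), 2) = Pow(-22, 2) = 484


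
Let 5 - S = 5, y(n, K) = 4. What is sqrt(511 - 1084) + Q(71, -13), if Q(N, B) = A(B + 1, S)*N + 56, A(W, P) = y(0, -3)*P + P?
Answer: 56 + I*sqrt(573) ≈ 56.0 + 23.937*I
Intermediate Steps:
S = 0 (S = 5 - 1*5 = 5 - 5 = 0)
A(W, P) = 5*P (A(W, P) = 4*P + P = 5*P)
Q(N, B) = 56 (Q(N, B) = (5*0)*N + 56 = 0*N + 56 = 0 + 56 = 56)
sqrt(511 - 1084) + Q(71, -13) = sqrt(511 - 1084) + 56 = sqrt(-573) + 56 = I*sqrt(573) + 56 = 56 + I*sqrt(573)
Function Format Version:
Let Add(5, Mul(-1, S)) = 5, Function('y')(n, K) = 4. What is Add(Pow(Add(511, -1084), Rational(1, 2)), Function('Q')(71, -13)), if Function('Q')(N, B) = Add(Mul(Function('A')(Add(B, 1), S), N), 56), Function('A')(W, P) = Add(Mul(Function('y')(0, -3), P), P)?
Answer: Add(56, Mul(I, Pow(573, Rational(1, 2)))) ≈ Add(56.000, Mul(23.937, I))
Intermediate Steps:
S = 0 (S = Add(5, Mul(-1, 5)) = Add(5, -5) = 0)
Function('A')(W, P) = Mul(5, P) (Function('A')(W, P) = Add(Mul(4, P), P) = Mul(5, P))
Function('Q')(N, B) = 56 (Function('Q')(N, B) = Add(Mul(Mul(5, 0), N), 56) = Add(Mul(0, N), 56) = Add(0, 56) = 56)
Add(Pow(Add(511, -1084), Rational(1, 2)), Function('Q')(71, -13)) = Add(Pow(Add(511, -1084), Rational(1, 2)), 56) = Add(Pow(-573, Rational(1, 2)), 56) = Add(Mul(I, Pow(573, Rational(1, 2))), 56) = Add(56, Mul(I, Pow(573, Rational(1, 2))))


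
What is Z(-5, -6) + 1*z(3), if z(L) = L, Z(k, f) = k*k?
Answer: 28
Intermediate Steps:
Z(k, f) = k²
Z(-5, -6) + 1*z(3) = (-5)² + 1*3 = 25 + 3 = 28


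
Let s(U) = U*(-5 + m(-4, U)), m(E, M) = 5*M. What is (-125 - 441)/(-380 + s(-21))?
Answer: -283/965 ≈ -0.29326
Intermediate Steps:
s(U) = U*(-5 + 5*U)
(-125 - 441)/(-380 + s(-21)) = (-125 - 441)/(-380 + 5*(-21)*(-1 - 21)) = -566/(-380 + 5*(-21)*(-22)) = -566/(-380 + 2310) = -566/1930 = -566*1/1930 = -283/965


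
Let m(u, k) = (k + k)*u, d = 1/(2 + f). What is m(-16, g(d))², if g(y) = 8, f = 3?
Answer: 65536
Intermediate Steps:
d = ⅕ (d = 1/(2 + 3) = 1/5 = ⅕ ≈ 0.20000)
m(u, k) = 2*k*u (m(u, k) = (2*k)*u = 2*k*u)
m(-16, g(d))² = (2*8*(-16))² = (-256)² = 65536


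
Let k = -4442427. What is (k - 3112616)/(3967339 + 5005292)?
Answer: -7555043/8972631 ≈ -0.84201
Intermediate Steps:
(k - 3112616)/(3967339 + 5005292) = (-4442427 - 3112616)/(3967339 + 5005292) = -7555043/8972631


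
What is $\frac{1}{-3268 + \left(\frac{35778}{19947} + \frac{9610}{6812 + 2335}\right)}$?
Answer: $- \frac{60818403}{198581556992} \approx -0.00030626$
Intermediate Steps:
$\frac{1}{-3268 + \left(\frac{35778}{19947} + \frac{9610}{6812 + 2335}\right)} = \frac{1}{-3268 + \left(35778 \cdot \frac{1}{19947} + \frac{9610}{9147}\right)} = \frac{1}{-3268 + \left(\frac{11926}{6649} + 9610 \cdot \frac{1}{9147}\right)} = \frac{1}{-3268 + \left(\frac{11926}{6649} + \frac{9610}{9147}\right)} = \frac{1}{-3268 + \frac{172984012}{60818403}} = \frac{1}{- \frac{198581556992}{60818403}} = - \frac{60818403}{198581556992}$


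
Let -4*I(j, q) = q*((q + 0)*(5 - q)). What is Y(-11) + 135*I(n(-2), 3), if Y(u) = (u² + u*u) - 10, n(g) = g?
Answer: -751/2 ≈ -375.50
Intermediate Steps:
Y(u) = -10 + 2*u² (Y(u) = (u² + u²) - 10 = 2*u² - 10 = -10 + 2*u²)
I(j, q) = -q²*(5 - q)/4 (I(j, q) = -q*(q + 0)*(5 - q)/4 = -q*q*(5 - q)/4 = -q²*(5 - q)/4)
Y(-11) + 135*I(n(-2), 3) = (-10 + 2*(-11)²) + 135*((¼)*3²*(-5 + 3)) = (-10 + 2*121) + 135*((¼)*9*(-2)) = (-10 + 242) + 135*(-9/2) = 232 - 1215/2 = -751/2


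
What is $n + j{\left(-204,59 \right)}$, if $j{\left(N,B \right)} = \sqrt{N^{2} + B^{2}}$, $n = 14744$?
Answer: $14744 + \sqrt{45097} \approx 14956.0$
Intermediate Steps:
$j{\left(N,B \right)} = \sqrt{B^{2} + N^{2}}$
$n + j{\left(-204,59 \right)} = 14744 + \sqrt{59^{2} + \left(-204\right)^{2}} = 14744 + \sqrt{3481 + 41616} = 14744 + \sqrt{45097}$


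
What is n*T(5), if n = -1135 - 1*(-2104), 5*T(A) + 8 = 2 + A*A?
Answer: 18411/5 ≈ 3682.2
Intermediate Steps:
T(A) = -6/5 + A**2/5 (T(A) = -8/5 + (2 + A*A)/5 = -8/5 + (2 + A**2)/5 = -8/5 + (2/5 + A**2/5) = -6/5 + A**2/5)
n = 969 (n = -1135 + 2104 = 969)
n*T(5) = 969*(-6/5 + (1/5)*5**2) = 969*(-6/5 + (1/5)*25) = 969*(-6/5 + 5) = 969*(19/5) = 18411/5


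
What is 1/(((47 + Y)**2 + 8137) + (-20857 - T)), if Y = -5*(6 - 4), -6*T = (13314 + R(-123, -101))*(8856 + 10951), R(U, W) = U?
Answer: 2/87068677 ≈ 2.2970e-8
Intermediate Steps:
T = -87091379/2 (T = -(13314 - 123)*(8856 + 10951)/6 = -4397*19807/2 = -1/6*261274137 = -87091379/2 ≈ -4.3546e+7)
Y = -10 (Y = -5*2 = -10)
1/(((47 + Y)**2 + 8137) + (-20857 - T)) = 1/(((47 - 10)**2 + 8137) + (-20857 - 1*(-87091379/2))) = 1/((37**2 + 8137) + (-20857 + 87091379/2)) = 1/((1369 + 8137) + 87049665/2) = 1/(9506 + 87049665/2) = 1/(87068677/2) = 2/87068677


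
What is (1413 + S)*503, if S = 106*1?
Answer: 764057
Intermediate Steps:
S = 106
(1413 + S)*503 = (1413 + 106)*503 = 1519*503 = 764057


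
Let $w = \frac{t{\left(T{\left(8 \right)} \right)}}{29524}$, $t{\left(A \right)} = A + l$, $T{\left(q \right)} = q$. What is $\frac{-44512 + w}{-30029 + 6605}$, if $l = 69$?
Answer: $\frac{119470201}{62870016} \approx 1.9003$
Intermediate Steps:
$t{\left(A \right)} = 69 + A$ ($t{\left(A \right)} = A + 69 = 69 + A$)
$w = \frac{7}{2684}$ ($w = \frac{69 + 8}{29524} = 77 \cdot \frac{1}{29524} = \frac{7}{2684} \approx 0.002608$)
$\frac{-44512 + w}{-30029 + 6605} = \frac{-44512 + \frac{7}{2684}}{-30029 + 6605} = - \frac{119470201}{2684 \left(-23424\right)} = \left(- \frac{119470201}{2684}\right) \left(- \frac{1}{23424}\right) = \frac{119470201}{62870016}$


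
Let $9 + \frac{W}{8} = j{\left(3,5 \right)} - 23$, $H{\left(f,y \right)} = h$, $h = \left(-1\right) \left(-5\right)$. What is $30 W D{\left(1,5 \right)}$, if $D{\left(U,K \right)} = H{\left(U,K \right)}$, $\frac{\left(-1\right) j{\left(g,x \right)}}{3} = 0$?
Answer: $-38400$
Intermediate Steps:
$j{\left(g,x \right)} = 0$ ($j{\left(g,x \right)} = \left(-3\right) 0 = 0$)
$h = 5$
$H{\left(f,y \right)} = 5$
$D{\left(U,K \right)} = 5$
$W = -256$ ($W = -72 + 8 \left(0 - 23\right) = -72 + 8 \left(-23\right) = -72 - 184 = -256$)
$30 W D{\left(1,5 \right)} = 30 \left(-256\right) 5 = \left(-7680\right) 5 = -38400$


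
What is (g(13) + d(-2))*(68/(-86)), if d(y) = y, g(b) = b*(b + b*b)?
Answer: -80376/43 ≈ -1869.2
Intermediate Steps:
g(b) = b*(b + b²)
(g(13) + d(-2))*(68/(-86)) = (13²*(1 + 13) - 2)*(68/(-86)) = (169*14 - 2)*(68*(-1/86)) = (2366 - 2)*(-34/43) = 2364*(-34/43) = -80376/43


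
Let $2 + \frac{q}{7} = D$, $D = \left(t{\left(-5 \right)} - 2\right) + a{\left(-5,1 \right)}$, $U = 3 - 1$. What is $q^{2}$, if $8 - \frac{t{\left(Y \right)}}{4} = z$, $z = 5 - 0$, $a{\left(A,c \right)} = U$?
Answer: $4900$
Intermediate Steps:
$U = 2$ ($U = 3 - 1 = 2$)
$a{\left(A,c \right)} = 2$
$z = 5$ ($z = 5 + 0 = 5$)
$t{\left(Y \right)} = 12$ ($t{\left(Y \right)} = 32 - 20 = 12$)
$D = 12$ ($D = \left(12 - 2\right) + 2 = 10 + 2 = 12$)
$q = 70$ ($q = -14 + 7 \cdot 12 = -14 + 84 = 70$)
$q^{2} = 70^{2} = 4900$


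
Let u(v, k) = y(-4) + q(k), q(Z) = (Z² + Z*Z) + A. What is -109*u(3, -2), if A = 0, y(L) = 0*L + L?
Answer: -436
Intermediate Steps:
y(L) = L (y(L) = 0 + L = L)
q(Z) = 2*Z² (q(Z) = (Z² + Z*Z) + 0 = (Z² + Z²) + 0 = 2*Z² + 0 = 2*Z²)
u(v, k) = -4 + 2*k²
-109*u(3, -2) = -109*(-4 + 2*(-2)²) = -109*(-4 + 2*4) = -109*(-4 + 8) = -109*4 = -436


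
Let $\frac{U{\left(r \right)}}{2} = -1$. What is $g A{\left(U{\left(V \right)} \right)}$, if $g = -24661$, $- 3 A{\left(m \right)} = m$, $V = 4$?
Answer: $- \frac{49322}{3} \approx -16441.0$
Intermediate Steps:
$U{\left(r \right)} = -2$ ($U{\left(r \right)} = 2 \left(-1\right) = -2$)
$A{\left(m \right)} = - \frac{m}{3}$
$g A{\left(U{\left(V \right)} \right)} = - 24661 \left(\left(- \frac{1}{3}\right) \left(-2\right)\right) = \left(-24661\right) \frac{2}{3} = - \frac{49322}{3}$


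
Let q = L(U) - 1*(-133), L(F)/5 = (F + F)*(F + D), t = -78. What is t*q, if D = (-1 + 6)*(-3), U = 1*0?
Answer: -10374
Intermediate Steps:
U = 0
D = -15 (D = 5*(-3) = -15)
L(F) = 10*F*(-15 + F) (L(F) = 5*((F + F)*(F - 15)) = 5*((2*F)*(-15 + F)) = 5*(2*F*(-15 + F)) = 10*F*(-15 + F))
q = 133 (q = 10*0*(-15 + 0) - 1*(-133) = 10*0*(-15) + 133 = 0 + 133 = 133)
t*q = -78*133 = -10374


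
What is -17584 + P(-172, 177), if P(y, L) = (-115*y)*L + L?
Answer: 3483653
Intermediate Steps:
P(y, L) = L - 115*L*y (P(y, L) = -115*L*y + L = L - 115*L*y)
-17584 + P(-172, 177) = -17584 + 177*(1 - 115*(-172)) = -17584 + 177*(1 + 19780) = -17584 + 177*19781 = -17584 + 3501237 = 3483653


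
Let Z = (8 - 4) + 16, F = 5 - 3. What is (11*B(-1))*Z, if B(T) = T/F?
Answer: -110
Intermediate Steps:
F = 2
B(T) = T/2
Z = 20 (Z = 4 + 16 = 20)
(11*B(-1))*Z = (11*((1/2)*(-1)))*20 = (11*(-1/2))*20 = -11/2*20 = -110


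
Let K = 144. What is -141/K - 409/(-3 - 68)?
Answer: 16295/3408 ≈ 4.7814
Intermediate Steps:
-141/K - 409/(-3 - 68) = -141/144 - 409/(-3 - 68) = -141*1/144 - 409/(-71) = -47/48 - 409*(-1/71) = -47/48 + 409/71 = 16295/3408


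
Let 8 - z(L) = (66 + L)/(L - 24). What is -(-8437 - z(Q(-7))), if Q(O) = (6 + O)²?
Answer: 194302/23 ≈ 8447.9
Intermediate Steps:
z(L) = 8 - (66 + L)/(-24 + L) (z(L) = 8 - (66 + L)/(L - 24) = 8 - (66 + L)/(-24 + L))
-(-8437 - z(Q(-7))) = -(-8437 - (-258 + 7*(6 - 7)²)/(-24 + (6 - 7)²)) = -(-8437 - (-258 + 7*(-1)²)/(-24 + (-1)²)) = -(-8437 - (-258 + 7*1)/(-24 + 1)) = -(-8437 - (-258 + 7)/(-23)) = -(-8437 - (-1)*(-251)/23) = -(-8437 - 1*251/23) = -(-8437 - 251/23) = -1*(-194302/23) = 194302/23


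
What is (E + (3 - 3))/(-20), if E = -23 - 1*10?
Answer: 33/20 ≈ 1.6500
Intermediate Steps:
E = -33 (E = -23 - 10 = -33)
(E + (3 - 3))/(-20) = (-33 + (3 - 3))/(-20) = (-33 + 0)*(-1/20) = -33*(-1/20) = 33/20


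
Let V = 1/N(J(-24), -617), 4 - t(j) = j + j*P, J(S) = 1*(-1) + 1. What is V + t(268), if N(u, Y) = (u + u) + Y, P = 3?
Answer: -658957/617 ≈ -1068.0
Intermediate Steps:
J(S) = 0 (J(S) = -1 + 1 = 0)
N(u, Y) = Y + 2*u (N(u, Y) = 2*u + Y = Y + 2*u)
t(j) = 4 - 4*j (t(j) = 4 - (j + j*3) = 4 - (j + 3*j) = 4 - 4*j)
V = -1/617 (V = 1/(-617 + 2*0) = 1/(-617 + 0) = 1/(-617) = -1/617 ≈ -0.0016207)
V + t(268) = -1/617 + (4 - 4*268) = -1/617 + (4 - 1072) = -1/617 - 1068 = -658957/617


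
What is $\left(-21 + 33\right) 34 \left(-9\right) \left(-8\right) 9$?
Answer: $264384$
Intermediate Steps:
$\left(-21 + 33\right) 34 \left(-9\right) \left(-8\right) 9 = 12 \cdot 34 \cdot 72 \cdot 9 = 408 \cdot 648 = 264384$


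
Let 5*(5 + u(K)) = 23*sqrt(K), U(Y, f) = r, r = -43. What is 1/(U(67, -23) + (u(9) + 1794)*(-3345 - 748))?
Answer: -5/36894517 ≈ -1.3552e-7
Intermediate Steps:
U(Y, f) = -43
u(K) = -5 + 23*sqrt(K)/5 (u(K) = -5 + (23*sqrt(K))/5 = -5 + 23*sqrt(K)/5)
1/(U(67, -23) + (u(9) + 1794)*(-3345 - 748)) = 1/(-43 + ((-5 + 23*sqrt(9)/5) + 1794)*(-3345 - 748)) = 1/(-43 + ((-5 + (23/5)*3) + 1794)*(-4093)) = 1/(-43 + ((-5 + 69/5) + 1794)*(-4093)) = 1/(-43 + (44/5 + 1794)*(-4093)) = 1/(-43 + (9014/5)*(-4093)) = 1/(-43 - 36894302/5) = 1/(-36894517/5) = -5/36894517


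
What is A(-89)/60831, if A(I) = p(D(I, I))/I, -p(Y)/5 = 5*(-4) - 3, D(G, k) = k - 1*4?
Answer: -115/5413959 ≈ -2.1241e-5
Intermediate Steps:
D(G, k) = -4 + k (D(G, k) = k - 4 = -4 + k)
p(Y) = 115 (p(Y) = -5*(5*(-4) - 3) = -5*(-20 - 3) = -5*(-23) = 115)
A(I) = 115/I
A(-89)/60831 = (115/(-89))/60831 = (115*(-1/89))*(1/60831) = -115/89*1/60831 = -115/5413959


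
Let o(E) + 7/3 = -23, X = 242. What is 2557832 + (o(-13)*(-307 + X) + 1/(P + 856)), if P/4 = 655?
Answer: 26690243539/10428 ≈ 2.5595e+6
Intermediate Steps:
P = 2620 (P = 4*655 = 2620)
o(E) = -76/3 (o(E) = -7/3 - 23 = -76/3)
2557832 + (o(-13)*(-307 + X) + 1/(P + 856)) = 2557832 + (-76*(-307 + 242)/3 + 1/(2620 + 856)) = 2557832 + (-76/3*(-65) + 1/3476) = 2557832 + (4940/3 + 1/3476) = 2557832 + 17171443/10428 = 26690243539/10428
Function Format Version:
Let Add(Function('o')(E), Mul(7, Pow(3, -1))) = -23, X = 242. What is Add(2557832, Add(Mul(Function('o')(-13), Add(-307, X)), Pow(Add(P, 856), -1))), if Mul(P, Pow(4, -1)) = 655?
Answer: Rational(26690243539, 10428) ≈ 2.5595e+6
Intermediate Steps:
P = 2620 (P = Mul(4, 655) = 2620)
Function('o')(E) = Rational(-76, 3) (Function('o')(E) = Add(Rational(-7, 3), -23) = Rational(-76, 3))
Add(2557832, Add(Mul(Function('o')(-13), Add(-307, X)), Pow(Add(P, 856), -1))) = Add(2557832, Add(Mul(Rational(-76, 3), Add(-307, 242)), Pow(Add(2620, 856), -1))) = Add(2557832, Add(Mul(Rational(-76, 3), -65), Pow(3476, -1))) = Add(2557832, Add(Rational(4940, 3), Rational(1, 3476))) = Add(2557832, Rational(17171443, 10428)) = Rational(26690243539, 10428)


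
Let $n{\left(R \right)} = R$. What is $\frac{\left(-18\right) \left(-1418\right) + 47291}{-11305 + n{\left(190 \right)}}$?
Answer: $- \frac{14563}{2223} \approx -6.5511$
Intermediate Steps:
$\frac{\left(-18\right) \left(-1418\right) + 47291}{-11305 + n{\left(190 \right)}} = \frac{\left(-18\right) \left(-1418\right) + 47291}{-11305 + 190} = \frac{25524 + 47291}{-11115} = 72815 \left(- \frac{1}{11115}\right) = - \frac{14563}{2223}$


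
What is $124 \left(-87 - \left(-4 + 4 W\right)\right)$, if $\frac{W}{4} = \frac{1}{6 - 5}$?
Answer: $-12276$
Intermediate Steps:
$W = 4$ ($W = \frac{4}{6 - 5} = \frac{4}{1} = 4 \cdot 1 = 4$)
$124 \left(-87 - \left(-4 + 4 W\right)\right) = 124 \left(-87 + \left(4 - 16\right)\right) = 124 \left(-87 - 12\right) = 124 \left(-99\right) = -12276$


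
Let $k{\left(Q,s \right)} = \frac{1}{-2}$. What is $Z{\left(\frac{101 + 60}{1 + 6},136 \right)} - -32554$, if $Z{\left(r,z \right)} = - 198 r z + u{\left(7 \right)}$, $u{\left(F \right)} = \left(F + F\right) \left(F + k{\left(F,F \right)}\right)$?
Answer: $-586699$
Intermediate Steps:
$k{\left(Q,s \right)} = - \frac{1}{2}$
$u{\left(F \right)} = 2 F \left(- \frac{1}{2} + F\right)$ ($u{\left(F \right)} = \left(F + F\right) \left(F - \frac{1}{2}\right) = 2 F \left(- \frac{1}{2} + F\right)$)
$Z{\left(r,z \right)} = 91 - 198 r z$ ($Z{\left(r,z \right)} = - 198 r z + 7 \left(-1 + 2 \cdot 7\right) = - 198 r z + 7 \left(-1 + 14\right) = - 198 r z + 7 \cdot 13 = - 198 r z + 91 = 91 - 198 r z$)
$Z{\left(\frac{101 + 60}{1 + 6},136 \right)} - -32554 = \left(91 - 198 \frac{101 + 60}{1 + 6} \cdot 136\right) - -32554 = \left(91 - 198 \cdot \frac{161}{7} \cdot 136\right) + 32554 = \left(91 - 198 \cdot 161 \cdot \frac{1}{7} \cdot 136\right) + 32554 = \left(91 - 4554 \cdot 136\right) + 32554 = \left(91 - 619344\right) + 32554 = -619253 + 32554 = -586699$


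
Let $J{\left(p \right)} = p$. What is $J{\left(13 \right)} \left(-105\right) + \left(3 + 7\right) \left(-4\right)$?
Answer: $-1405$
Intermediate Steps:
$J{\left(13 \right)} \left(-105\right) + \left(3 + 7\right) \left(-4\right) = 13 \left(-105\right) + \left(3 + 7\right) \left(-4\right) = -1365 + 10 \left(-4\right) = -1365 - 40 = -1405$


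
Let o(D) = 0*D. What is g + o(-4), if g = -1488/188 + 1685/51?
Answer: 60223/2397 ≈ 25.124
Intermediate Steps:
o(D) = 0
g = 60223/2397 (g = -1488*1/188 + 1685*(1/51) = -372/47 + 1685/51 = 60223/2397 ≈ 25.124)
g + o(-4) = 60223/2397 + 0 = 60223/2397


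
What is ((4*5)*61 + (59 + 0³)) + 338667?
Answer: 339946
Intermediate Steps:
((4*5)*61 + (59 + 0³)) + 338667 = (20*61 + (59 + 0)) + 338667 = (1220 + 59) + 338667 = 1279 + 338667 = 339946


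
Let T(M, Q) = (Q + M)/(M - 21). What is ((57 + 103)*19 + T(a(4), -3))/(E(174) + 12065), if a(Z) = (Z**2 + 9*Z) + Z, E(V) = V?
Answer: 106453/428365 ≈ 0.24851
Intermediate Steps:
a(Z) = Z**2 + 10*Z
T(M, Q) = (M + Q)/(-21 + M)
((57 + 103)*19 + T(a(4), -3))/(E(174) + 12065) = ((57 + 103)*19 + (4*(10 + 4) - 3)/(-21 + 4*(10 + 4)))/(174 + 12065) = (160*19 + (4*14 - 3)/(-21 + 4*14))/12239 = (3040 + (56 - 3)/(-21 + 56))*(1/12239) = (3040 + 53/35)*(1/12239) = (106453/35)*(1/12239) = 106453/428365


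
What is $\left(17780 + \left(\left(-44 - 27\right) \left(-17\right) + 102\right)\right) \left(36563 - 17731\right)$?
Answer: $359484048$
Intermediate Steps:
$\left(17780 + \left(\left(-44 - 27\right) \left(-17\right) + 102\right)\right) \left(36563 - 17731\right) = \left(17780 + \left(\left(-71\right) \left(-17\right) + 102\right)\right) 18832 = \left(17780 + \left(1207 + 102\right)\right) 18832 = \left(17780 + 1309\right) 18832 = 19089 \cdot 18832 = 359484048$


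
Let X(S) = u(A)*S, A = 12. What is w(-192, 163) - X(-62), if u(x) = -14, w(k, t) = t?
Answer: -705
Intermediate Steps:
X(S) = -14*S
w(-192, 163) - X(-62) = 163 - (-14)*(-62) = 163 - 1*868 = 163 - 868 = -705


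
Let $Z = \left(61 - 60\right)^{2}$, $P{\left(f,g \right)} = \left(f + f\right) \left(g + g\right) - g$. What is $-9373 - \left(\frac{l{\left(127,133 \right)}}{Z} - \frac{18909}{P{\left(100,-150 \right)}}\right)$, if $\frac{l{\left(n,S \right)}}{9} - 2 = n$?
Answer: $- \frac{70053201}{6650} \approx -10534.0$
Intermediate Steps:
$l{\left(n,S \right)} = 18 + 9 n$
$P{\left(f,g \right)} = - g + 4 f g$ ($P{\left(f,g \right)} = 2 f 2 g - g = 4 f g - g = - g + 4 f g$)
$Z = 1$ ($Z = 1^{2} = 1$)
$-9373 - \left(\frac{l{\left(127,133 \right)}}{Z} - \frac{18909}{P{\left(100,-150 \right)}}\right) = -9373 - \left(\frac{18 + 9 \cdot 127}{1} - \frac{18909}{\left(-150\right) \left(-1 + 4 \cdot 100\right)}\right) = -9373 - \left(\left(18 + 1143\right) 1 - \frac{18909}{\left(-150\right) \left(-1 + 400\right)}\right) = -9373 - \left(1161 \cdot 1 - \frac{18909}{\left(-150\right) 399}\right) = -9373 - \left(1161 - \frac{18909}{-59850}\right) = -9373 - \left(1161 - - \frac{2101}{6650}\right) = -9373 - \left(1161 + \frac{2101}{6650}\right) = -9373 - \frac{7722751}{6650} = - \frac{70053201}{6650}$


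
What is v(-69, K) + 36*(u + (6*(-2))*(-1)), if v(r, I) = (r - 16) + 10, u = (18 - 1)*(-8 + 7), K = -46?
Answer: -255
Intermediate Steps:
u = -17 (u = 17*(-1) = -17)
v(r, I) = -6 + r (v(r, I) = (-16 + r) + 10 = -6 + r)
v(-69, K) + 36*(u + (6*(-2))*(-1)) = (-6 - 69) + 36*(-17 + (6*(-2))*(-1)) = -75 + 36*(-17 - 12*(-1)) = -75 + 36*(-17 + 12) = -75 + 36*(-5) = -75 - 180 = -255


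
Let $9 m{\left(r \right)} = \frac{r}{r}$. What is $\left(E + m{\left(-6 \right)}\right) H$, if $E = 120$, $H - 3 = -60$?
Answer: $- \frac{20539}{3} \approx -6846.3$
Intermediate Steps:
$H = -57$ ($H = 3 - 60 = -57$)
$m{\left(r \right)} = \frac{1}{9}$ ($m{\left(r \right)} = \frac{r \frac{1}{r}}{9} = \frac{1}{9} \cdot 1 = \frac{1}{9}$)
$\left(E + m{\left(-6 \right)}\right) H = \left(120 + \frac{1}{9}\right) \left(-57\right) = \frac{1081}{9} \left(-57\right) = - \frac{20539}{3}$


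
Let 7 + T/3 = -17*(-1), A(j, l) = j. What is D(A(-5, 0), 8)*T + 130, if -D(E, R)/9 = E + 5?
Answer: 130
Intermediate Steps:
D(E, R) = -45 - 9*E (D(E, R) = -9*(E + 5) = -9*(5 + E) = -45 - 9*E)
T = 30 (T = -21 + 3*(-17*(-1)) = -21 + 3*17 = -21 + 51 = 30)
D(A(-5, 0), 8)*T + 130 = (-45 - 9*(-5))*30 + 130 = (-45 + 45)*30 + 130 = 0*30 + 130 = 0 + 130 = 130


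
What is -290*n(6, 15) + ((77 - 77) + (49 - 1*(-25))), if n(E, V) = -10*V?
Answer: 43574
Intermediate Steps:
-290*n(6, 15) + ((77 - 77) + (49 - 1*(-25))) = -(-2900)*15 + ((77 - 77) + (49 - 1*(-25))) = -290*(-150) + (0 + (49 + 25)) = 43500 + (0 + 74) = 43500 + 74 = 43574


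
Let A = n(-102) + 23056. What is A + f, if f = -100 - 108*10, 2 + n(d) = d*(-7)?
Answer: 22588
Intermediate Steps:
n(d) = -2 - 7*d (n(d) = -2 + d*(-7) = -2 - 7*d)
f = -1180 (f = -100 - 1080 = -1180)
A = 23768 (A = (-2 - 7*(-102)) + 23056 = (-2 + 714) + 23056 = 712 + 23056 = 23768)
A + f = 23768 - 1180 = 22588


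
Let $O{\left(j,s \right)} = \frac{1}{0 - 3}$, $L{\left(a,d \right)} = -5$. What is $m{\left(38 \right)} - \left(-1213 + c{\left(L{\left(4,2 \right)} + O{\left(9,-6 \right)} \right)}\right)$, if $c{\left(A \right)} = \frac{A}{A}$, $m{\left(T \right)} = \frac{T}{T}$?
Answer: $1213$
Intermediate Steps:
$m{\left(T \right)} = 1$
$O{\left(j,s \right)} = - \frac{1}{3}$ ($O{\left(j,s \right)} = \frac{1}{-3} = - \frac{1}{3}$)
$c{\left(A \right)} = 1$
$m{\left(38 \right)} - \left(-1213 + c{\left(L{\left(4,2 \right)} + O{\left(9,-6 \right)} \right)}\right) = 1 + \left(1213 - 1\right) = 1 + 1212 = 1213$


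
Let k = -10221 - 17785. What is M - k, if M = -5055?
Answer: 22951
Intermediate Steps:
k = -28006
M - k = -5055 - 1*(-28006) = -5055 + 28006 = 22951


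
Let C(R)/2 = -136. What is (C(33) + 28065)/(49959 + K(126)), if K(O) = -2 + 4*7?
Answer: 27793/49985 ≈ 0.55603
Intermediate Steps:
C(R) = -272 (C(R) = 2*(-136) = -272)
K(O) = 26 (K(O) = -2 + 28 = 26)
(C(33) + 28065)/(49959 + K(126)) = (-272 + 28065)/(49959 + 26) = 27793/49985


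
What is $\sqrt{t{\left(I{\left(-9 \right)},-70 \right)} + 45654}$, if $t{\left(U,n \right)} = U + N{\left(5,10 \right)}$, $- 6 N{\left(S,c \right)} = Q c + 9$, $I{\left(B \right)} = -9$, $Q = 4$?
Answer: $\frac{\sqrt{1642926}}{6} \approx 213.63$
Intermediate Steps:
$N{\left(S,c \right)} = - \frac{3}{2} - \frac{2 c}{3}$ ($N{\left(S,c \right)} = - \frac{4 c + 9}{6} = - \frac{9 + 4 c}{6} = - \frac{3}{2} - \frac{2 c}{3}$)
$t{\left(U,n \right)} = - \frac{49}{6} + U$ ($t{\left(U,n \right)} = U - \frac{49}{6} = - \frac{49}{6} + U$)
$\sqrt{t{\left(I{\left(-9 \right)},-70 \right)} + 45654} = \sqrt{\left(- \frac{49}{6} - 9\right) + 45654} = \sqrt{- \frac{103}{6} + 45654} = \sqrt{\frac{273821}{6}} = \frac{\sqrt{1642926}}{6}$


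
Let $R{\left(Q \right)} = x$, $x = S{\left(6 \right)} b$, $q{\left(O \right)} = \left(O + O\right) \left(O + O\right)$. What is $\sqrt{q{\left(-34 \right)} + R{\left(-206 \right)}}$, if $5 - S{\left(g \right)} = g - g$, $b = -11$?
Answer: $\sqrt{4569} \approx 67.594$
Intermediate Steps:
$S{\left(g \right)} = 5$ ($S{\left(g \right)} = 5 - \left(g - g\right) = 5 - 0 = 5 + 0 = 5$)
$q{\left(O \right)} = 4 O^{2}$ ($q{\left(O \right)} = 2 O 2 O = 4 O^{2}$)
$x = -55$ ($x = 5 \left(-11\right) = -55$)
$R{\left(Q \right)} = -55$
$\sqrt{q{\left(-34 \right)} + R{\left(-206 \right)}} = \sqrt{4 \left(-34\right)^{2} - 55} = \sqrt{4 \cdot 1156 - 55} = \sqrt{4624 - 55} = \sqrt{4569}$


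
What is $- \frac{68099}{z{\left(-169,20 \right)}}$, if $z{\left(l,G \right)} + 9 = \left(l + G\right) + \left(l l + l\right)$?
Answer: $- \frac{68099}{28234} \approx -2.4119$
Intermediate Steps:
$z{\left(l,G \right)} = -9 + G + l^{2} + 2 l$ ($z{\left(l,G \right)} = -9 + \left(\left(l + G\right) + \left(l l + l\right)\right) = -9 + \left(\left(G + l\right) + \left(l^{2} + l\right)\right) = -9 + \left(\left(G + l\right) + \left(l + l^{2}\right)\right) = -9 + \left(G + l^{2} + 2 l\right) = -9 + G + l^{2} + 2 l$)
$- \frac{68099}{z{\left(-169,20 \right)}} = - \frac{68099}{-9 + 20 + \left(-169\right)^{2} + 2 \left(-169\right)} = - \frac{68099}{-9 + 20 + 28561 - 338} = - \frac{68099}{28234}$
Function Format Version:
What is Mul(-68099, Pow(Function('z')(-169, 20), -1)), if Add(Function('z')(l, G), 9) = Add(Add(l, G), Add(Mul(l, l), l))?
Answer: Rational(-68099, 28234) ≈ -2.4119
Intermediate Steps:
Function('z')(l, G) = Add(-9, G, Pow(l, 2), Mul(2, l)) (Function('z')(l, G) = Add(-9, Add(Add(l, G), Add(Mul(l, l), l))) = Add(-9, Add(Add(G, l), Add(Pow(l, 2), l))) = Add(-9, Add(Add(G, l), Add(l, Pow(l, 2)))) = Add(-9, Add(G, Pow(l, 2), Mul(2, l))) = Add(-9, G, Pow(l, 2), Mul(2, l)))
Mul(-68099, Pow(Function('z')(-169, 20), -1)) = Mul(-68099, Pow(Add(-9, 20, Pow(-169, 2), Mul(2, -169)), -1)) = Mul(-68099, Pow(Add(-9, 20, 28561, -338), -1)) = Mul(-68099, Pow(28234, -1)) = Mul(-68099, Rational(1, 28234)) = Rational(-68099, 28234)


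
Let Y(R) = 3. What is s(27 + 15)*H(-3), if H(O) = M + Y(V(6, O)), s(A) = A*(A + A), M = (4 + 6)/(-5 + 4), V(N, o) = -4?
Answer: -24696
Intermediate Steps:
M = -10 (M = 10/(-1) = 10*(-1) = -10)
s(A) = 2*A² (s(A) = A*(2*A) = 2*A²)
H(O) = -7 (H(O) = -10 + 3 = -7)
s(27 + 15)*H(-3) = (2*(27 + 15)²)*(-7) = (2*42²)*(-7) = (2*1764)*(-7) = 3528*(-7) = -24696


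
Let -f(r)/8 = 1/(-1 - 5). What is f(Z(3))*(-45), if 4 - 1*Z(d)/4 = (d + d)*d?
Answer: -60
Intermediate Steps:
Z(d) = 16 - 8*d² (Z(d) = 16 - 4*(d + d)*d = 16 - 4*2*d*d = 16 - 8*d²)
f(r) = 4/3 (f(r) = -8/(-1 - 5) = -8/(-6) = -8*(-⅙) = 4/3)
f(Z(3))*(-45) = (4/3)*(-45) = -60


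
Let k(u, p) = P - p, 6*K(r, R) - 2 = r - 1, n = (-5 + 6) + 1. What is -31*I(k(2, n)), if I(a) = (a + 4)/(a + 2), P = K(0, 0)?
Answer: -403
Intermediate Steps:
n = 2 (n = 1 + 1 = 2)
K(r, R) = ⅙ + r/6 (K(r, R) = ⅓ + (r - 1)/6 = ⅓ + (-1 + r)/6 = ⅓ + (-⅙ + r/6) = ⅙ + r/6)
P = ⅙ (P = ⅙ + (⅙)*0 = ⅙ + 0 = ⅙ ≈ 0.16667)
k(u, p) = ⅙ - p
I(a) = (4 + a)/(2 + a)
-31*I(k(2, n)) = -31*(4 + (⅙ - 1*2))/(2 + (⅙ - 1*2)) = -31*(4 + (⅙ - 2))/(2 + (⅙ - 2)) = -31*(4 - 11/6)/(2 - 11/6) = -31*13/(⅙*6) = -186*13/6 = -31*13 = -403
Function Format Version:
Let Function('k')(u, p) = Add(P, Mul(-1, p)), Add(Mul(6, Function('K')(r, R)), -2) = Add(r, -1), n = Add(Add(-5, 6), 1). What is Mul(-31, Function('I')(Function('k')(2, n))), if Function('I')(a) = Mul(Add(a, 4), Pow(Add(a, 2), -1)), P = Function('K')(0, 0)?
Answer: -403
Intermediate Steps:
n = 2 (n = Add(1, 1) = 2)
Function('K')(r, R) = Add(Rational(1, 6), Mul(Rational(1, 6), r)) (Function('K')(r, R) = Add(Rational(1, 3), Mul(Rational(1, 6), Add(r, -1))) = Add(Rational(1, 3), Mul(Rational(1, 6), Add(-1, r))) = Add(Rational(1, 3), Add(Rational(-1, 6), Mul(Rational(1, 6), r))) = Add(Rational(1, 6), Mul(Rational(1, 6), r)))
P = Rational(1, 6) (P = Add(Rational(1, 6), Mul(Rational(1, 6), 0)) = Add(Rational(1, 6), 0) = Rational(1, 6) ≈ 0.16667)
Function('k')(u, p) = Add(Rational(1, 6), Mul(-1, p))
Function('I')(a) = Mul(Pow(Add(2, a), -1), Add(4, a)) (Function('I')(a) = Mul(Add(4, a), Pow(Add(2, a), -1)) = Mul(Pow(Add(2, a), -1), Add(4, a)))
Mul(-31, Function('I')(Function('k')(2, n))) = Mul(-31, Mul(Pow(Add(2, Add(Rational(1, 6), Mul(-1, 2))), -1), Add(4, Add(Rational(1, 6), Mul(-1, 2))))) = Mul(-31, Mul(Pow(Add(2, Add(Rational(1, 6), -2)), -1), Add(4, Add(Rational(1, 6), -2)))) = Mul(-31, Mul(Pow(Add(2, Rational(-11, 6)), -1), Add(4, Rational(-11, 6)))) = Mul(-31, Mul(Pow(Rational(1, 6), -1), Rational(13, 6))) = Mul(-31, Mul(6, Rational(13, 6))) = Mul(-31, 13) = -403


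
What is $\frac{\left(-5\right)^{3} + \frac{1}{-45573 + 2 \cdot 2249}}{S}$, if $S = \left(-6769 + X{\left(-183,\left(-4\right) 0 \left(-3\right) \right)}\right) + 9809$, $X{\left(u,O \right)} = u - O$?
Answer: $- \frac{5134376}{117351275} \approx -0.043752$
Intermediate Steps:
$S = 2857$ ($S = \left(-6769 - \left(183 + \left(-4\right) 0 \left(-3\right)\right)\right) + 9809 = \left(-6769 - \left(183 + 0 \left(-3\right)\right)\right) + 9809 = \left(-6769 - 183\right) + 9809 = -6952 + 9809 = 2857$)
$\frac{\left(-5\right)^{3} + \frac{1}{-45573 + 2 \cdot 2249}}{S} = \frac{\left(-5\right)^{3} + \frac{1}{-45573 + 2 \cdot 2249}}{2857} = \left(-125 + \frac{1}{-45573 + 4498}\right) \frac{1}{2857} = \left(-125 + \frac{1}{-41075}\right) \frac{1}{2857} = \left(-125 - \frac{1}{41075}\right) \frac{1}{2857} = \left(- \frac{5134376}{41075}\right) \frac{1}{2857} = - \frac{5134376}{117351275}$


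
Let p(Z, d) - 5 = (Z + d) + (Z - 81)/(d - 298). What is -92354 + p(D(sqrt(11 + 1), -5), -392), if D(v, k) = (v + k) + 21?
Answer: -12796037/138 + 689*sqrt(3)/345 ≈ -92722.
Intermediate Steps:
D(v, k) = 21 + k + v (D(v, k) = (k + v) + 21 = 21 + k + v)
p(Z, d) = 5 + Z + d + (-81 + Z)/(-298 + d) (p(Z, d) = 5 + ((Z + d) + (Z - 81)/(d - 298)) = 5 + ((Z + d) + (-81 + Z)/(-298 + d)) = 5 + (Z + d + (-81 + Z)/(-298 + d)) = 5 + Z + d + (-81 + Z)/(-298 + d))
-92354 + p(D(sqrt(11 + 1), -5), -392) = -92354 + (-1571 + (-392)**2 - 297*(21 - 5 + sqrt(11 + 1)) - 293*(-392) + (21 - 5 + sqrt(11 + 1))*(-392))/(-298 - 392) = -92354 + (-1571 + 153664 - 297*(21 - 5 + sqrt(12)) + 114856 + (21 - 5 + sqrt(12))*(-392))/(-690) = -92354 - (-1571 + 153664 - 297*(21 - 5 + 2*sqrt(3)) + 114856 + (21 - 5 + 2*sqrt(3))*(-392))/690 = -92354 - (-1571 + 153664 - 297*(16 + 2*sqrt(3)) + 114856 + (16 + 2*sqrt(3))*(-392))/690 = -92354 - (-1571 + 153664 + (-4752 - 594*sqrt(3)) + 114856 + (-6272 - 784*sqrt(3)))/690 = -92354 - (255925 - 1378*sqrt(3))/690 = -92354 + (-51185/138 + 689*sqrt(3)/345) = -12796037/138 + 689*sqrt(3)/345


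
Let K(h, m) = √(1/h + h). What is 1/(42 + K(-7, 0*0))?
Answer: 147/6199 - 5*I*√14/12398 ≈ 0.023713 - 0.001509*I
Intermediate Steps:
K(h, m) = √(h + 1/h)
1/(42 + K(-7, 0*0)) = 1/(42 + √(-7 + 1/(-7))) = 1/(42 + √(-7 - ⅐)) = 1/(42 + √(-50/7)) = 1/(42 + 5*I*√14/7)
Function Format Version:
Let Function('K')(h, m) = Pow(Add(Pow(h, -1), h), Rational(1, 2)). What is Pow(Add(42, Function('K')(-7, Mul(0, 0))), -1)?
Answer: Add(Rational(147, 6199), Mul(Rational(-5, 12398), I, Pow(14, Rational(1, 2)))) ≈ Add(0.023713, Mul(-0.0015090, I))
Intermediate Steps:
Function('K')(h, m) = Pow(Add(h, Pow(h, -1)), Rational(1, 2))
Pow(Add(42, Function('K')(-7, Mul(0, 0))), -1) = Pow(Add(42, Pow(Add(-7, Pow(-7, -1)), Rational(1, 2))), -1) = Pow(Add(42, Pow(Add(-7, Rational(-1, 7)), Rational(1, 2))), -1) = Pow(Add(42, Pow(Rational(-50, 7), Rational(1, 2))), -1) = Pow(Add(42, Mul(Rational(5, 7), I, Pow(14, Rational(1, 2)))), -1)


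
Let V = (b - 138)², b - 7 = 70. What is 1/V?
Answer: 1/3721 ≈ 0.00026874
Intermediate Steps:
b = 77 (b = 7 + 70 = 77)
V = 3721 (V = (77 - 138)² = (-61)² = 3721)
1/V = 1/3721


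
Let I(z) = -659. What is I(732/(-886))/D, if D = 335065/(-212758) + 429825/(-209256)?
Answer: 4889877537272/26927178165 ≈ 181.60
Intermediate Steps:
D = -26927178165/7420148008 (D = 335065*(-1/212758) + 429825*(-1/209256) = -335065/212758 - 143275/69752 = -26927178165/7420148008 ≈ -3.6289)
I(732/(-886))/D = -659/(-26927178165/7420148008) = -659*(-7420148008/26927178165) = 4889877537272/26927178165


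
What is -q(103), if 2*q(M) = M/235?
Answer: -103/470 ≈ -0.21915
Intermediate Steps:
q(M) = M/470 (q(M) = (M/235)/2 = M/470)
-q(103) = -103/470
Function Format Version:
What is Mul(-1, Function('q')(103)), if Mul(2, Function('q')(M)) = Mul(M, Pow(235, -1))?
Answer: Rational(-103, 470) ≈ -0.21915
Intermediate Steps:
Function('q')(M) = Mul(Rational(1, 470), M) (Function('q')(M) = Mul(Rational(1, 2), Mul(M, Pow(235, -1))) = Mul(Rational(1, 2), Mul(M, Rational(1, 235))) = Mul(Rational(1, 2), Mul(Rational(1, 235), M)) = Mul(Rational(1, 470), M))
Mul(-1, Function('q')(103)) = Mul(-1, Mul(Rational(1, 470), 103)) = Mul(-1, Rational(103, 470)) = Rational(-103, 470)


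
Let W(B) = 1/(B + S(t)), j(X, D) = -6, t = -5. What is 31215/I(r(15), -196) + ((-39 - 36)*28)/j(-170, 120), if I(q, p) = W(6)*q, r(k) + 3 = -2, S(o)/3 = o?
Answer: 56537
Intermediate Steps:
S(o) = 3*o
W(B) = 1/(-15 + B) (W(B) = 1/(B + 3*(-5)) = 1/(B - 15) = 1/(-15 + B))
r(k) = -5 (r(k) = -3 - 2 = -5)
I(q, p) = -q/9 (I(q, p) = q/(-15 + 6) = q/(-9) = -q/9)
31215/I(r(15), -196) + ((-39 - 36)*28)/j(-170, 120) = 31215/((-1/9*(-5))) + ((-39 - 36)*28)/(-6) = 31215/(5/9) - 75*28*(-1/6) = 31215*(9/5) - 2100*(-1/6) = 56187 + 350 = 56537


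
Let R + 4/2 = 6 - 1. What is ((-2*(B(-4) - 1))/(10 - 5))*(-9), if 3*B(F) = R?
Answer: 0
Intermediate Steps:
R = 3 (R = -2 + (6 - 1) = -2 + 5 = 3)
B(F) = 1 (B(F) = (⅓)*3 = 1)
((-2*(B(-4) - 1))/(10 - 5))*(-9) = ((-2*(1 - 1))/(10 - 5))*(-9) = ((-2*0)/5)*(-9) = ((⅕)*0)*(-9) = 0*(-9) = 0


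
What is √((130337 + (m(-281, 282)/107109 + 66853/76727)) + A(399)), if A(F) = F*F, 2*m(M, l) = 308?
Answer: √2172764888817987264339063/2739384081 ≈ 538.09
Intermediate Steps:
m(M, l) = 154 (m(M, l) = (½)*308 = 154)
A(F) = F²
√((130337 + (m(-281, 282)/107109 + 66853/76727)) + A(399)) = √((130337 + (154/107109 + 66853/76727)) + 399²) = √((130337 + (154*(1/107109) + 66853*(1/76727))) + 159201) = √((130337 + (154/107109 + 66853/76727)) + 159201) = √((130337 + 7172373935/8218152243) + 159201) = √(1071136481269826/8218152243 + 159201) = √(2379474536507669/8218152243) = √2172764888817987264339063/2739384081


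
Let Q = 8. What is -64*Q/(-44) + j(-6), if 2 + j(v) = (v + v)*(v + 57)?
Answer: -6626/11 ≈ -602.36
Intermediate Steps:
j(v) = -2 + 2*v*(57 + v) (j(v) = -2 + (v + v)*(v + 57) = -2 + (2*v)*(57 + v) = -2 + 2*v*(57 + v))
-64*Q/(-44) + j(-6) = -512/(-44) + (-2 + 2*(-6)² + 114*(-6)) = -512*(-1)/44 + (-2 + 2*36 - 684) = -64*(-2/11) + (-2 + 72 - 684) = 128/11 - 614 = -6626/11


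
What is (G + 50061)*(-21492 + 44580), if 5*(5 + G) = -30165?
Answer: 1016403024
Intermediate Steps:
G = -6038 (G = -5 + (1/5)*(-30165) = -5 - 6033 = -6038)
(G + 50061)*(-21492 + 44580) = (-6038 + 50061)*(-21492 + 44580) = 44023*23088 = 1016403024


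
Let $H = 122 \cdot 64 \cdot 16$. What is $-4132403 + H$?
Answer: $-4007475$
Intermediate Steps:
$H = 124928$ ($H = 7808 \cdot 16 = 124928$)
$-4132403 + H = -4132403 + 124928 = -4007475$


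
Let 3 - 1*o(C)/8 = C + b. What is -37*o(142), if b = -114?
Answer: 7400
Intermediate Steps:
o(C) = 936 - 8*C (o(C) = 24 - 8*(C - 114) = 24 - 8*(-114 + C) = 24 + (912 - 8*C) = 936 - 8*C)
-37*o(142) = -37*(936 - 8*142) = -37*(936 - 1136) = -37*(-200) = 7400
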